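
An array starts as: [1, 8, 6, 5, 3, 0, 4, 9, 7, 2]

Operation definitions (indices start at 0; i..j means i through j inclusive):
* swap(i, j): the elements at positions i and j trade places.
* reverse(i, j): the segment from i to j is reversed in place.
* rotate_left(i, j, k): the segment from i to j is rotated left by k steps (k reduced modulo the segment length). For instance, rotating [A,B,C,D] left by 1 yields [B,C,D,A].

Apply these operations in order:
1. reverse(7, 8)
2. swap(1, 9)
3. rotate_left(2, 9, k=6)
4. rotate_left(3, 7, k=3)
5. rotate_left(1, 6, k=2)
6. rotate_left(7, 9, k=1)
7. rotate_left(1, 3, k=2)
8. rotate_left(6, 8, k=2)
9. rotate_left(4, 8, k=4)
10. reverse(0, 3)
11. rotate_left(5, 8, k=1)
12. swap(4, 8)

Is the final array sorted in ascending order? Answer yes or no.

Answer: no

Derivation:
After 1 (reverse(7, 8)): [1, 8, 6, 5, 3, 0, 4, 7, 9, 2]
After 2 (swap(1, 9)): [1, 2, 6, 5, 3, 0, 4, 7, 9, 8]
After 3 (rotate_left(2, 9, k=6)): [1, 2, 9, 8, 6, 5, 3, 0, 4, 7]
After 4 (rotate_left(3, 7, k=3)): [1, 2, 9, 3, 0, 8, 6, 5, 4, 7]
After 5 (rotate_left(1, 6, k=2)): [1, 3, 0, 8, 6, 2, 9, 5, 4, 7]
After 6 (rotate_left(7, 9, k=1)): [1, 3, 0, 8, 6, 2, 9, 4, 7, 5]
After 7 (rotate_left(1, 3, k=2)): [1, 8, 3, 0, 6, 2, 9, 4, 7, 5]
After 8 (rotate_left(6, 8, k=2)): [1, 8, 3, 0, 6, 2, 7, 9, 4, 5]
After 9 (rotate_left(4, 8, k=4)): [1, 8, 3, 0, 4, 6, 2, 7, 9, 5]
After 10 (reverse(0, 3)): [0, 3, 8, 1, 4, 6, 2, 7, 9, 5]
After 11 (rotate_left(5, 8, k=1)): [0, 3, 8, 1, 4, 2, 7, 9, 6, 5]
After 12 (swap(4, 8)): [0, 3, 8, 1, 6, 2, 7, 9, 4, 5]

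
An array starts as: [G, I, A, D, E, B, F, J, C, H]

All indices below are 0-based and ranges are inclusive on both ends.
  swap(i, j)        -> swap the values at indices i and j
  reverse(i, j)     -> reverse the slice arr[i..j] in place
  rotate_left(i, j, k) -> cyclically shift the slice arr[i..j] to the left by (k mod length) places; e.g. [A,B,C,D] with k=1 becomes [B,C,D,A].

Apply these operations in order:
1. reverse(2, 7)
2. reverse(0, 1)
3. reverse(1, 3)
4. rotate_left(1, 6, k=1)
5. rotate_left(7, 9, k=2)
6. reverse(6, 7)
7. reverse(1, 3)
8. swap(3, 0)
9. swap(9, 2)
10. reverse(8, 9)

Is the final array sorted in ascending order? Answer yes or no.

Answer: no

Derivation:
After 1 (reverse(2, 7)): [G, I, J, F, B, E, D, A, C, H]
After 2 (reverse(0, 1)): [I, G, J, F, B, E, D, A, C, H]
After 3 (reverse(1, 3)): [I, F, J, G, B, E, D, A, C, H]
After 4 (rotate_left(1, 6, k=1)): [I, J, G, B, E, D, F, A, C, H]
After 5 (rotate_left(7, 9, k=2)): [I, J, G, B, E, D, F, H, A, C]
After 6 (reverse(6, 7)): [I, J, G, B, E, D, H, F, A, C]
After 7 (reverse(1, 3)): [I, B, G, J, E, D, H, F, A, C]
After 8 (swap(3, 0)): [J, B, G, I, E, D, H, F, A, C]
After 9 (swap(9, 2)): [J, B, C, I, E, D, H, F, A, G]
After 10 (reverse(8, 9)): [J, B, C, I, E, D, H, F, G, A]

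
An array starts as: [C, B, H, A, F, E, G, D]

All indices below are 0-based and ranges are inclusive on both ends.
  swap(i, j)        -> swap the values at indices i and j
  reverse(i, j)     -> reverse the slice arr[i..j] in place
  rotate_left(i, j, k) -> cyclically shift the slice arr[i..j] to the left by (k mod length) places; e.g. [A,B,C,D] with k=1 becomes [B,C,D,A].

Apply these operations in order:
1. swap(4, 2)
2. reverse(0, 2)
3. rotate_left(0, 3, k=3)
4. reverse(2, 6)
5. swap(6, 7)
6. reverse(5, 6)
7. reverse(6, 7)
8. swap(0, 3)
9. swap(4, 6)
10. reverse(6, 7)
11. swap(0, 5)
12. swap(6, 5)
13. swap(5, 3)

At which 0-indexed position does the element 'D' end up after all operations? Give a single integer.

Answer: 0

Derivation:
After 1 (swap(4, 2)): [C, B, F, A, H, E, G, D]
After 2 (reverse(0, 2)): [F, B, C, A, H, E, G, D]
After 3 (rotate_left(0, 3, k=3)): [A, F, B, C, H, E, G, D]
After 4 (reverse(2, 6)): [A, F, G, E, H, C, B, D]
After 5 (swap(6, 7)): [A, F, G, E, H, C, D, B]
After 6 (reverse(5, 6)): [A, F, G, E, H, D, C, B]
After 7 (reverse(6, 7)): [A, F, G, E, H, D, B, C]
After 8 (swap(0, 3)): [E, F, G, A, H, D, B, C]
After 9 (swap(4, 6)): [E, F, G, A, B, D, H, C]
After 10 (reverse(6, 7)): [E, F, G, A, B, D, C, H]
After 11 (swap(0, 5)): [D, F, G, A, B, E, C, H]
After 12 (swap(6, 5)): [D, F, G, A, B, C, E, H]
After 13 (swap(5, 3)): [D, F, G, C, B, A, E, H]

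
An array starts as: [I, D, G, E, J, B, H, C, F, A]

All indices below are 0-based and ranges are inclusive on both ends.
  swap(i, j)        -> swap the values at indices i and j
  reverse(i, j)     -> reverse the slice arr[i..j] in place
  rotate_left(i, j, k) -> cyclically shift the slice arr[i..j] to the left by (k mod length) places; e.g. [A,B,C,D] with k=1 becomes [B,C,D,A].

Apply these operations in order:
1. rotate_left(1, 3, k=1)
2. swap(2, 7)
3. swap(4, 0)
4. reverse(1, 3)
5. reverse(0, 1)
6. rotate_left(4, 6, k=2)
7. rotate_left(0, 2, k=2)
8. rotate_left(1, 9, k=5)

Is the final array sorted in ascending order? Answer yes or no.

After 1 (rotate_left(1, 3, k=1)): [I, G, E, D, J, B, H, C, F, A]
After 2 (swap(2, 7)): [I, G, C, D, J, B, H, E, F, A]
After 3 (swap(4, 0)): [J, G, C, D, I, B, H, E, F, A]
After 4 (reverse(1, 3)): [J, D, C, G, I, B, H, E, F, A]
After 5 (reverse(0, 1)): [D, J, C, G, I, B, H, E, F, A]
After 6 (rotate_left(4, 6, k=2)): [D, J, C, G, H, I, B, E, F, A]
After 7 (rotate_left(0, 2, k=2)): [C, D, J, G, H, I, B, E, F, A]
After 8 (rotate_left(1, 9, k=5)): [C, B, E, F, A, D, J, G, H, I]

Answer: no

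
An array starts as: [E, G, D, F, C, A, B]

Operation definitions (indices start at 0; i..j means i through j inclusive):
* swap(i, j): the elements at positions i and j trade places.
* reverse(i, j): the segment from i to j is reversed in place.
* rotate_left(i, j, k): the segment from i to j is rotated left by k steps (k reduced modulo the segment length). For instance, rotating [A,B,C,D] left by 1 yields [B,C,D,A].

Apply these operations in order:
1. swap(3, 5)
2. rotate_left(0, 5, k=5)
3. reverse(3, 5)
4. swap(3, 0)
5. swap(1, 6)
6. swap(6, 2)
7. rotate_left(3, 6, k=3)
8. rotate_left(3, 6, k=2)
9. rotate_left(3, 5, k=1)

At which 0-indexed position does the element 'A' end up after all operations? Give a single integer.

After 1 (swap(3, 5)): [E, G, D, A, C, F, B]
After 2 (rotate_left(0, 5, k=5)): [F, E, G, D, A, C, B]
After 3 (reverse(3, 5)): [F, E, G, C, A, D, B]
After 4 (swap(3, 0)): [C, E, G, F, A, D, B]
After 5 (swap(1, 6)): [C, B, G, F, A, D, E]
After 6 (swap(6, 2)): [C, B, E, F, A, D, G]
After 7 (rotate_left(3, 6, k=3)): [C, B, E, G, F, A, D]
After 8 (rotate_left(3, 6, k=2)): [C, B, E, A, D, G, F]
After 9 (rotate_left(3, 5, k=1)): [C, B, E, D, G, A, F]

Answer: 5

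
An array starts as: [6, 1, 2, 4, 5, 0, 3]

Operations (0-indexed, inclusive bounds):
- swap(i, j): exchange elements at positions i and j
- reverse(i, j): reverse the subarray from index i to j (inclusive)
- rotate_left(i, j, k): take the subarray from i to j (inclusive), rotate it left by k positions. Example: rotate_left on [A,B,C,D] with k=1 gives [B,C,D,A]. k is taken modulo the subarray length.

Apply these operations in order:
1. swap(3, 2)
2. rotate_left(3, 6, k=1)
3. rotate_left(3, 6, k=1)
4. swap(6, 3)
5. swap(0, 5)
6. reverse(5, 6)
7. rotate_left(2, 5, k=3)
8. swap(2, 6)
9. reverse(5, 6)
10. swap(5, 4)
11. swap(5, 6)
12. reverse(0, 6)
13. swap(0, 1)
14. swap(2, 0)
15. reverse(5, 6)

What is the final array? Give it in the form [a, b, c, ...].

After 1 (swap(3, 2)): [6, 1, 4, 2, 5, 0, 3]
After 2 (rotate_left(3, 6, k=1)): [6, 1, 4, 5, 0, 3, 2]
After 3 (rotate_left(3, 6, k=1)): [6, 1, 4, 0, 3, 2, 5]
After 4 (swap(6, 3)): [6, 1, 4, 5, 3, 2, 0]
After 5 (swap(0, 5)): [2, 1, 4, 5, 3, 6, 0]
After 6 (reverse(5, 6)): [2, 1, 4, 5, 3, 0, 6]
After 7 (rotate_left(2, 5, k=3)): [2, 1, 0, 4, 5, 3, 6]
After 8 (swap(2, 6)): [2, 1, 6, 4, 5, 3, 0]
After 9 (reverse(5, 6)): [2, 1, 6, 4, 5, 0, 3]
After 10 (swap(5, 4)): [2, 1, 6, 4, 0, 5, 3]
After 11 (swap(5, 6)): [2, 1, 6, 4, 0, 3, 5]
After 12 (reverse(0, 6)): [5, 3, 0, 4, 6, 1, 2]
After 13 (swap(0, 1)): [3, 5, 0, 4, 6, 1, 2]
After 14 (swap(2, 0)): [0, 5, 3, 4, 6, 1, 2]
After 15 (reverse(5, 6)): [0, 5, 3, 4, 6, 2, 1]

Answer: [0, 5, 3, 4, 6, 2, 1]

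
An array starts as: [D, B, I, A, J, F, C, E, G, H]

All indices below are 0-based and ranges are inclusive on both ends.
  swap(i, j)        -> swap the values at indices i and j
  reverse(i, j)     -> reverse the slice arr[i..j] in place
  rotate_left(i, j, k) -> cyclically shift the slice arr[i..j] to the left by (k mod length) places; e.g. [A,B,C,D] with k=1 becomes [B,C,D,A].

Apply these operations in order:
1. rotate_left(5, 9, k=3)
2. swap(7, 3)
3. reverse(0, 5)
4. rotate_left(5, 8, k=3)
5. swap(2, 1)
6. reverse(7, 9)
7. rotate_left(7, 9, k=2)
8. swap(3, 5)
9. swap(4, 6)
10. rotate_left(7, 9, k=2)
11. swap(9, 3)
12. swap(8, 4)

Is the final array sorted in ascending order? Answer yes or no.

Answer: no

Derivation:
After 1 (rotate_left(5, 9, k=3)): [D, B, I, A, J, G, H, F, C, E]
After 2 (swap(7, 3)): [D, B, I, F, J, G, H, A, C, E]
After 3 (reverse(0, 5)): [G, J, F, I, B, D, H, A, C, E]
After 4 (rotate_left(5, 8, k=3)): [G, J, F, I, B, C, D, H, A, E]
After 5 (swap(2, 1)): [G, F, J, I, B, C, D, H, A, E]
After 6 (reverse(7, 9)): [G, F, J, I, B, C, D, E, A, H]
After 7 (rotate_left(7, 9, k=2)): [G, F, J, I, B, C, D, H, E, A]
After 8 (swap(3, 5)): [G, F, J, C, B, I, D, H, E, A]
After 9 (swap(4, 6)): [G, F, J, C, D, I, B, H, E, A]
After 10 (rotate_left(7, 9, k=2)): [G, F, J, C, D, I, B, A, H, E]
After 11 (swap(9, 3)): [G, F, J, E, D, I, B, A, H, C]
After 12 (swap(8, 4)): [G, F, J, E, H, I, B, A, D, C]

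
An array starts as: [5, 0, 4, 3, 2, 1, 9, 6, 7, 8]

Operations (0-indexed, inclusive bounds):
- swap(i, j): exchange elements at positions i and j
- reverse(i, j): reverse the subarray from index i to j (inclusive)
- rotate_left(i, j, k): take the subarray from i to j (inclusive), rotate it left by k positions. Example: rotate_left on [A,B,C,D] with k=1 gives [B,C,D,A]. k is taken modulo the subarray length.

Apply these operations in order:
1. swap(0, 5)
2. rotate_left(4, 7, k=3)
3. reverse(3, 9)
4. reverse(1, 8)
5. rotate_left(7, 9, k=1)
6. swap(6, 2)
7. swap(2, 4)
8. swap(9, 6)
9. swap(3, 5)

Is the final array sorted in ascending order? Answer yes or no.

Answer: no

Derivation:
After 1 (swap(0, 5)): [1, 0, 4, 3, 2, 5, 9, 6, 7, 8]
After 2 (rotate_left(4, 7, k=3)): [1, 0, 4, 3, 6, 2, 5, 9, 7, 8]
After 3 (reverse(3, 9)): [1, 0, 4, 8, 7, 9, 5, 2, 6, 3]
After 4 (reverse(1, 8)): [1, 6, 2, 5, 9, 7, 8, 4, 0, 3]
After 5 (rotate_left(7, 9, k=1)): [1, 6, 2, 5, 9, 7, 8, 0, 3, 4]
After 6 (swap(6, 2)): [1, 6, 8, 5, 9, 7, 2, 0, 3, 4]
After 7 (swap(2, 4)): [1, 6, 9, 5, 8, 7, 2, 0, 3, 4]
After 8 (swap(9, 6)): [1, 6, 9, 5, 8, 7, 4, 0, 3, 2]
After 9 (swap(3, 5)): [1, 6, 9, 7, 8, 5, 4, 0, 3, 2]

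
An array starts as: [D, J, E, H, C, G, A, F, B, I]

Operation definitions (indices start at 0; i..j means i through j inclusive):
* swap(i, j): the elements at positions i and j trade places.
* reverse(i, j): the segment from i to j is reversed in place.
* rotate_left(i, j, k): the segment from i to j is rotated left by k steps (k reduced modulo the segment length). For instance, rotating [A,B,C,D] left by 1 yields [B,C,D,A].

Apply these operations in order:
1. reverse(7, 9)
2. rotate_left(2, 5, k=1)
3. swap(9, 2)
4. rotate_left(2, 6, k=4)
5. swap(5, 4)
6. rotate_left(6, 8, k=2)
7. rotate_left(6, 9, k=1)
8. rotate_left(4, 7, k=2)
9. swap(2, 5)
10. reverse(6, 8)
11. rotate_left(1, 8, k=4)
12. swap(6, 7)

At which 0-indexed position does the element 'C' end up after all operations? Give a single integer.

After 1 (reverse(7, 9)): [D, J, E, H, C, G, A, I, B, F]
After 2 (rotate_left(2, 5, k=1)): [D, J, H, C, G, E, A, I, B, F]
After 3 (swap(9, 2)): [D, J, F, C, G, E, A, I, B, H]
After 4 (rotate_left(2, 6, k=4)): [D, J, A, F, C, G, E, I, B, H]
After 5 (swap(5, 4)): [D, J, A, F, G, C, E, I, B, H]
After 6 (rotate_left(6, 8, k=2)): [D, J, A, F, G, C, B, E, I, H]
After 7 (rotate_left(6, 9, k=1)): [D, J, A, F, G, C, E, I, H, B]
After 8 (rotate_left(4, 7, k=2)): [D, J, A, F, E, I, G, C, H, B]
After 9 (swap(2, 5)): [D, J, I, F, E, A, G, C, H, B]
After 10 (reverse(6, 8)): [D, J, I, F, E, A, H, C, G, B]
After 11 (rotate_left(1, 8, k=4)): [D, A, H, C, G, J, I, F, E, B]
After 12 (swap(6, 7)): [D, A, H, C, G, J, F, I, E, B]

Answer: 3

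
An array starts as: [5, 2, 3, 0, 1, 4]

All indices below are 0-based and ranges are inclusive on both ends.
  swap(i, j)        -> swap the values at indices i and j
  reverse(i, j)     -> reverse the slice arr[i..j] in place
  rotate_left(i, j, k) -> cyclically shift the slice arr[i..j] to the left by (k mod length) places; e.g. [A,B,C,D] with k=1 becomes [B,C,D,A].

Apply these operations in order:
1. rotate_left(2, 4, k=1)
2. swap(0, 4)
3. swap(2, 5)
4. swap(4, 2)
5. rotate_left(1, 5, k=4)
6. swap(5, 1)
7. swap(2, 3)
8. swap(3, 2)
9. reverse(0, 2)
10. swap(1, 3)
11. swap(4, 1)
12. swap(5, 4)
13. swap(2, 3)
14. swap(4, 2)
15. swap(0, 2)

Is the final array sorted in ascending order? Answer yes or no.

After 1 (rotate_left(2, 4, k=1)): [5, 2, 0, 1, 3, 4]
After 2 (swap(0, 4)): [3, 2, 0, 1, 5, 4]
After 3 (swap(2, 5)): [3, 2, 4, 1, 5, 0]
After 4 (swap(4, 2)): [3, 2, 5, 1, 4, 0]
After 5 (rotate_left(1, 5, k=4)): [3, 0, 2, 5, 1, 4]
After 6 (swap(5, 1)): [3, 4, 2, 5, 1, 0]
After 7 (swap(2, 3)): [3, 4, 5, 2, 1, 0]
After 8 (swap(3, 2)): [3, 4, 2, 5, 1, 0]
After 9 (reverse(0, 2)): [2, 4, 3, 5, 1, 0]
After 10 (swap(1, 3)): [2, 5, 3, 4, 1, 0]
After 11 (swap(4, 1)): [2, 1, 3, 4, 5, 0]
After 12 (swap(5, 4)): [2, 1, 3, 4, 0, 5]
After 13 (swap(2, 3)): [2, 1, 4, 3, 0, 5]
After 14 (swap(4, 2)): [2, 1, 0, 3, 4, 5]
After 15 (swap(0, 2)): [0, 1, 2, 3, 4, 5]

Answer: yes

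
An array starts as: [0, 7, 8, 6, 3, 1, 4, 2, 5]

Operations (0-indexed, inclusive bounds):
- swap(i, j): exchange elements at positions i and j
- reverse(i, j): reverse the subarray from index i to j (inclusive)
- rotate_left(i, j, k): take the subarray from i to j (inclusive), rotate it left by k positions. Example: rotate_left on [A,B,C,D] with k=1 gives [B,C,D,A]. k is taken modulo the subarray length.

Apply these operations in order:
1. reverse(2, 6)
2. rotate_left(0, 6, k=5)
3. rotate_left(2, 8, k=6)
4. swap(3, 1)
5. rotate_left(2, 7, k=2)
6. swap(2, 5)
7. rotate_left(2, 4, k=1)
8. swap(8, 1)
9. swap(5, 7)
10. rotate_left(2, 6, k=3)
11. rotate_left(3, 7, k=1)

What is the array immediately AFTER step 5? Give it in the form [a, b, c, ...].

After 1 (reverse(2, 6)): [0, 7, 4, 1, 3, 6, 8, 2, 5]
After 2 (rotate_left(0, 6, k=5)): [6, 8, 0, 7, 4, 1, 3, 2, 5]
After 3 (rotate_left(2, 8, k=6)): [6, 8, 5, 0, 7, 4, 1, 3, 2]
After 4 (swap(3, 1)): [6, 0, 5, 8, 7, 4, 1, 3, 2]
After 5 (rotate_left(2, 7, k=2)): [6, 0, 7, 4, 1, 3, 5, 8, 2]

Answer: [6, 0, 7, 4, 1, 3, 5, 8, 2]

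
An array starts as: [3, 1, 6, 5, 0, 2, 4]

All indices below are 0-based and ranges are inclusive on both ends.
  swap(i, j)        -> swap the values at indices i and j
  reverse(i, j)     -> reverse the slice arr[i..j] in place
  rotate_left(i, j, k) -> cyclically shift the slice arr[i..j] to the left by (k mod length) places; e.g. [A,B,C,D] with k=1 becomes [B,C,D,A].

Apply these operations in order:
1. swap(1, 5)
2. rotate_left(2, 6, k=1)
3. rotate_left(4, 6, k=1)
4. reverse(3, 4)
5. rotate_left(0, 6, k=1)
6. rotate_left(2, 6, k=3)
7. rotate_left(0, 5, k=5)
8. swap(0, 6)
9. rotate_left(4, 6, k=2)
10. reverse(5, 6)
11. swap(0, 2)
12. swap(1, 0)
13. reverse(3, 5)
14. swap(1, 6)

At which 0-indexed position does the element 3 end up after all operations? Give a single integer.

Answer: 1

Derivation:
After 1 (swap(1, 5)): [3, 2, 6, 5, 0, 1, 4]
After 2 (rotate_left(2, 6, k=1)): [3, 2, 5, 0, 1, 4, 6]
After 3 (rotate_left(4, 6, k=1)): [3, 2, 5, 0, 4, 6, 1]
After 4 (reverse(3, 4)): [3, 2, 5, 4, 0, 6, 1]
After 5 (rotate_left(0, 6, k=1)): [2, 5, 4, 0, 6, 1, 3]
After 6 (rotate_left(2, 6, k=3)): [2, 5, 1, 3, 4, 0, 6]
After 7 (rotate_left(0, 5, k=5)): [0, 2, 5, 1, 3, 4, 6]
After 8 (swap(0, 6)): [6, 2, 5, 1, 3, 4, 0]
After 9 (rotate_left(4, 6, k=2)): [6, 2, 5, 1, 0, 3, 4]
After 10 (reverse(5, 6)): [6, 2, 5, 1, 0, 4, 3]
After 11 (swap(0, 2)): [5, 2, 6, 1, 0, 4, 3]
After 12 (swap(1, 0)): [2, 5, 6, 1, 0, 4, 3]
After 13 (reverse(3, 5)): [2, 5, 6, 4, 0, 1, 3]
After 14 (swap(1, 6)): [2, 3, 6, 4, 0, 1, 5]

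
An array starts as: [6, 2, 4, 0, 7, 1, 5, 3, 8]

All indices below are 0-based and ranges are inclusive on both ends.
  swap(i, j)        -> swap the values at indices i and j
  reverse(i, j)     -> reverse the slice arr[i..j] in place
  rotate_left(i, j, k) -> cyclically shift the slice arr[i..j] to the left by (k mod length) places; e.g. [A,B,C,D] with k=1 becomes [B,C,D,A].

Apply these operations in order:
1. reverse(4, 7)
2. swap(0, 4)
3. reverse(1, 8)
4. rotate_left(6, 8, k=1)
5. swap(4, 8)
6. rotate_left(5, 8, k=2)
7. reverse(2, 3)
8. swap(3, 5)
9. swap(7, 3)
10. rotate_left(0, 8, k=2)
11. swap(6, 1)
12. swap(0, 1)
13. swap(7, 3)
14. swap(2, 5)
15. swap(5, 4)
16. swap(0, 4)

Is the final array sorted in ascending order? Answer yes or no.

Answer: yes

Derivation:
After 1 (reverse(4, 7)): [6, 2, 4, 0, 3, 5, 1, 7, 8]
After 2 (swap(0, 4)): [3, 2, 4, 0, 6, 5, 1, 7, 8]
After 3 (reverse(1, 8)): [3, 8, 7, 1, 5, 6, 0, 4, 2]
After 4 (rotate_left(6, 8, k=1)): [3, 8, 7, 1, 5, 6, 4, 2, 0]
After 5 (swap(4, 8)): [3, 8, 7, 1, 0, 6, 4, 2, 5]
After 6 (rotate_left(5, 8, k=2)): [3, 8, 7, 1, 0, 2, 5, 6, 4]
After 7 (reverse(2, 3)): [3, 8, 1, 7, 0, 2, 5, 6, 4]
After 8 (swap(3, 5)): [3, 8, 1, 2, 0, 7, 5, 6, 4]
After 9 (swap(7, 3)): [3, 8, 1, 6, 0, 7, 5, 2, 4]
After 10 (rotate_left(0, 8, k=2)): [1, 6, 0, 7, 5, 2, 4, 3, 8]
After 11 (swap(6, 1)): [1, 4, 0, 7, 5, 2, 6, 3, 8]
After 12 (swap(0, 1)): [4, 1, 0, 7, 5, 2, 6, 3, 8]
After 13 (swap(7, 3)): [4, 1, 0, 3, 5, 2, 6, 7, 8]
After 14 (swap(2, 5)): [4, 1, 2, 3, 5, 0, 6, 7, 8]
After 15 (swap(5, 4)): [4, 1, 2, 3, 0, 5, 6, 7, 8]
After 16 (swap(0, 4)): [0, 1, 2, 3, 4, 5, 6, 7, 8]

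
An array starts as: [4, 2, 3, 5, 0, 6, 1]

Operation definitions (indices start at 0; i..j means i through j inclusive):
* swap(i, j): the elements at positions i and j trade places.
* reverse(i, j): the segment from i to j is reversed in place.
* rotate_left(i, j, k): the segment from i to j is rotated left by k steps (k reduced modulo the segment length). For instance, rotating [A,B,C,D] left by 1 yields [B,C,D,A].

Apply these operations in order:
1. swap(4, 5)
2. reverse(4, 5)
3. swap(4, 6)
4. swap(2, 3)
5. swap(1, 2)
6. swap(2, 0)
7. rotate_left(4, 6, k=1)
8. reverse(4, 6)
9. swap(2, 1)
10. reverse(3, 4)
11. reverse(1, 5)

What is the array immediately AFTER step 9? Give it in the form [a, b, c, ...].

After 1 (swap(4, 5)): [4, 2, 3, 5, 6, 0, 1]
After 2 (reverse(4, 5)): [4, 2, 3, 5, 0, 6, 1]
After 3 (swap(4, 6)): [4, 2, 3, 5, 1, 6, 0]
After 4 (swap(2, 3)): [4, 2, 5, 3, 1, 6, 0]
After 5 (swap(1, 2)): [4, 5, 2, 3, 1, 6, 0]
After 6 (swap(2, 0)): [2, 5, 4, 3, 1, 6, 0]
After 7 (rotate_left(4, 6, k=1)): [2, 5, 4, 3, 6, 0, 1]
After 8 (reverse(4, 6)): [2, 5, 4, 3, 1, 0, 6]
After 9 (swap(2, 1)): [2, 4, 5, 3, 1, 0, 6]

Answer: [2, 4, 5, 3, 1, 0, 6]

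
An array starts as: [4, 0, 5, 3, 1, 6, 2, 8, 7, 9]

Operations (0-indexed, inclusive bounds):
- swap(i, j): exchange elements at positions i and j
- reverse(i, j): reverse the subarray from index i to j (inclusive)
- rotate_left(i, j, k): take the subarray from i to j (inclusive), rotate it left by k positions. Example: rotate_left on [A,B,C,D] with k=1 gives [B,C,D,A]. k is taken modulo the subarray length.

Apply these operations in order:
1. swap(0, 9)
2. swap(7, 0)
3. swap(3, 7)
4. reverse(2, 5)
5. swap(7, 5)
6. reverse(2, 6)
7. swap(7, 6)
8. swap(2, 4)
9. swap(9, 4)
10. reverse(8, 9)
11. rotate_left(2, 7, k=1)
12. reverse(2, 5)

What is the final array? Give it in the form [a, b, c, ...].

Answer: [8, 0, 5, 1, 4, 3, 6, 9, 2, 7]

Derivation:
After 1 (swap(0, 9)): [9, 0, 5, 3, 1, 6, 2, 8, 7, 4]
After 2 (swap(7, 0)): [8, 0, 5, 3, 1, 6, 2, 9, 7, 4]
After 3 (swap(3, 7)): [8, 0, 5, 9, 1, 6, 2, 3, 7, 4]
After 4 (reverse(2, 5)): [8, 0, 6, 1, 9, 5, 2, 3, 7, 4]
After 5 (swap(7, 5)): [8, 0, 6, 1, 9, 3, 2, 5, 7, 4]
After 6 (reverse(2, 6)): [8, 0, 2, 3, 9, 1, 6, 5, 7, 4]
After 7 (swap(7, 6)): [8, 0, 2, 3, 9, 1, 5, 6, 7, 4]
After 8 (swap(2, 4)): [8, 0, 9, 3, 2, 1, 5, 6, 7, 4]
After 9 (swap(9, 4)): [8, 0, 9, 3, 4, 1, 5, 6, 7, 2]
After 10 (reverse(8, 9)): [8, 0, 9, 3, 4, 1, 5, 6, 2, 7]
After 11 (rotate_left(2, 7, k=1)): [8, 0, 3, 4, 1, 5, 6, 9, 2, 7]
After 12 (reverse(2, 5)): [8, 0, 5, 1, 4, 3, 6, 9, 2, 7]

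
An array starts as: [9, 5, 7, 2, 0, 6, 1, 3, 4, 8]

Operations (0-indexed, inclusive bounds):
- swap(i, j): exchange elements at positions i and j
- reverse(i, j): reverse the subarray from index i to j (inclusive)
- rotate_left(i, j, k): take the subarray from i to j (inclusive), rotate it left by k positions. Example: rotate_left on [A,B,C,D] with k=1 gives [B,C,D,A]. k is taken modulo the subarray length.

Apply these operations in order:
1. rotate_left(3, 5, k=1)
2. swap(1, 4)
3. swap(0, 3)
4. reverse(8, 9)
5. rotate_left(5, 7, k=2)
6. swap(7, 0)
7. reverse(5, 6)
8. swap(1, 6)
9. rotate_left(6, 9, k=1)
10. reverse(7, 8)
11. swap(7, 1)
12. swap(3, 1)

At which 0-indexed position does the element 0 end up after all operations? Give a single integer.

After 1 (rotate_left(3, 5, k=1)): [9, 5, 7, 0, 6, 2, 1, 3, 4, 8]
After 2 (swap(1, 4)): [9, 6, 7, 0, 5, 2, 1, 3, 4, 8]
After 3 (swap(0, 3)): [0, 6, 7, 9, 5, 2, 1, 3, 4, 8]
After 4 (reverse(8, 9)): [0, 6, 7, 9, 5, 2, 1, 3, 8, 4]
After 5 (rotate_left(5, 7, k=2)): [0, 6, 7, 9, 5, 3, 2, 1, 8, 4]
After 6 (swap(7, 0)): [1, 6, 7, 9, 5, 3, 2, 0, 8, 4]
After 7 (reverse(5, 6)): [1, 6, 7, 9, 5, 2, 3, 0, 8, 4]
After 8 (swap(1, 6)): [1, 3, 7, 9, 5, 2, 6, 0, 8, 4]
After 9 (rotate_left(6, 9, k=1)): [1, 3, 7, 9, 5, 2, 0, 8, 4, 6]
After 10 (reverse(7, 8)): [1, 3, 7, 9, 5, 2, 0, 4, 8, 6]
After 11 (swap(7, 1)): [1, 4, 7, 9, 5, 2, 0, 3, 8, 6]
After 12 (swap(3, 1)): [1, 9, 7, 4, 5, 2, 0, 3, 8, 6]

Answer: 6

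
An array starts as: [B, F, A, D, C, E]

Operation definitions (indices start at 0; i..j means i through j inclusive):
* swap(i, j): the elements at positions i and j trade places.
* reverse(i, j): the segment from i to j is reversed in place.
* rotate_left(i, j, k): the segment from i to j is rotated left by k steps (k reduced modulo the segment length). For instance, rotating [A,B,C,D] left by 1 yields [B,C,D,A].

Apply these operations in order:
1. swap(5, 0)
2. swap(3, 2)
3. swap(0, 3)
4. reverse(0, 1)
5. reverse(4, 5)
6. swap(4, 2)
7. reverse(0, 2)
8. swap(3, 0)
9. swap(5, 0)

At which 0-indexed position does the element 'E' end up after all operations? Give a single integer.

After 1 (swap(5, 0)): [E, F, A, D, C, B]
After 2 (swap(3, 2)): [E, F, D, A, C, B]
After 3 (swap(0, 3)): [A, F, D, E, C, B]
After 4 (reverse(0, 1)): [F, A, D, E, C, B]
After 5 (reverse(4, 5)): [F, A, D, E, B, C]
After 6 (swap(4, 2)): [F, A, B, E, D, C]
After 7 (reverse(0, 2)): [B, A, F, E, D, C]
After 8 (swap(3, 0)): [E, A, F, B, D, C]
After 9 (swap(5, 0)): [C, A, F, B, D, E]

Answer: 5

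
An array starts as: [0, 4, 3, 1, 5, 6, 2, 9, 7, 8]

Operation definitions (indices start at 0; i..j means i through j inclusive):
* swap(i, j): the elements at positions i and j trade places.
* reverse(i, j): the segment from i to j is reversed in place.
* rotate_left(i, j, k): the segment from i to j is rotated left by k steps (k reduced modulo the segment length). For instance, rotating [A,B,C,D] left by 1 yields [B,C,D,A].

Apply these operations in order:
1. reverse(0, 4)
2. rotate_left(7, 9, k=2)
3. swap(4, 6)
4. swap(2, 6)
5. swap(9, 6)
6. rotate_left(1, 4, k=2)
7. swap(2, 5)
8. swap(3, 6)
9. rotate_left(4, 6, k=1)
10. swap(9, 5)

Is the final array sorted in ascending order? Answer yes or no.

Answer: no

Derivation:
After 1 (reverse(0, 4)): [5, 1, 3, 4, 0, 6, 2, 9, 7, 8]
After 2 (rotate_left(7, 9, k=2)): [5, 1, 3, 4, 0, 6, 2, 8, 9, 7]
After 3 (swap(4, 6)): [5, 1, 3, 4, 2, 6, 0, 8, 9, 7]
After 4 (swap(2, 6)): [5, 1, 0, 4, 2, 6, 3, 8, 9, 7]
After 5 (swap(9, 6)): [5, 1, 0, 4, 2, 6, 7, 8, 9, 3]
After 6 (rotate_left(1, 4, k=2)): [5, 4, 2, 1, 0, 6, 7, 8, 9, 3]
After 7 (swap(2, 5)): [5, 4, 6, 1, 0, 2, 7, 8, 9, 3]
After 8 (swap(3, 6)): [5, 4, 6, 7, 0, 2, 1, 8, 9, 3]
After 9 (rotate_left(4, 6, k=1)): [5, 4, 6, 7, 2, 1, 0, 8, 9, 3]
After 10 (swap(9, 5)): [5, 4, 6, 7, 2, 3, 0, 8, 9, 1]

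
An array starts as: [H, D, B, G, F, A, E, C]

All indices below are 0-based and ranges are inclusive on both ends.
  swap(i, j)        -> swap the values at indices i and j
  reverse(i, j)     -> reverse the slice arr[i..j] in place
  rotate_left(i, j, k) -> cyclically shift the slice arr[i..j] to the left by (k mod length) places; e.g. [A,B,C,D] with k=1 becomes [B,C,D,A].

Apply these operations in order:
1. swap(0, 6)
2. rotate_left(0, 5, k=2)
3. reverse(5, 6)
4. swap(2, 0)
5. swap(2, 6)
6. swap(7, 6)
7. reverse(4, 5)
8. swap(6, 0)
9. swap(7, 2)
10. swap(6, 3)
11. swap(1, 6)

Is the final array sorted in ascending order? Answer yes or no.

After 1 (swap(0, 6)): [E, D, B, G, F, A, H, C]
After 2 (rotate_left(0, 5, k=2)): [B, G, F, A, E, D, H, C]
After 3 (reverse(5, 6)): [B, G, F, A, E, H, D, C]
After 4 (swap(2, 0)): [F, G, B, A, E, H, D, C]
After 5 (swap(2, 6)): [F, G, D, A, E, H, B, C]
After 6 (swap(7, 6)): [F, G, D, A, E, H, C, B]
After 7 (reverse(4, 5)): [F, G, D, A, H, E, C, B]
After 8 (swap(6, 0)): [C, G, D, A, H, E, F, B]
After 9 (swap(7, 2)): [C, G, B, A, H, E, F, D]
After 10 (swap(6, 3)): [C, G, B, F, H, E, A, D]
After 11 (swap(1, 6)): [C, A, B, F, H, E, G, D]

Answer: no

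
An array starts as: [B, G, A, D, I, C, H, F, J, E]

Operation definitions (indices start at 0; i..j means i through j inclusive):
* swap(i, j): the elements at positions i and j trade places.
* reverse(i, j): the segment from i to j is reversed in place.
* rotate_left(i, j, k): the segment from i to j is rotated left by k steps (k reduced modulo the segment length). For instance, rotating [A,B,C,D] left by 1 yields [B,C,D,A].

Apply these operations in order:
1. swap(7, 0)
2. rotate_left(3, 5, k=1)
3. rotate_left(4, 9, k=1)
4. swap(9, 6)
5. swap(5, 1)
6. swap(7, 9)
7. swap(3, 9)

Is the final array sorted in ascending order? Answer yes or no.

After 1 (swap(7, 0)): [F, G, A, D, I, C, H, B, J, E]
After 2 (rotate_left(3, 5, k=1)): [F, G, A, I, C, D, H, B, J, E]
After 3 (rotate_left(4, 9, k=1)): [F, G, A, I, D, H, B, J, E, C]
After 4 (swap(9, 6)): [F, G, A, I, D, H, C, J, E, B]
After 5 (swap(5, 1)): [F, H, A, I, D, G, C, J, E, B]
After 6 (swap(7, 9)): [F, H, A, I, D, G, C, B, E, J]
After 7 (swap(3, 9)): [F, H, A, J, D, G, C, B, E, I]

Answer: no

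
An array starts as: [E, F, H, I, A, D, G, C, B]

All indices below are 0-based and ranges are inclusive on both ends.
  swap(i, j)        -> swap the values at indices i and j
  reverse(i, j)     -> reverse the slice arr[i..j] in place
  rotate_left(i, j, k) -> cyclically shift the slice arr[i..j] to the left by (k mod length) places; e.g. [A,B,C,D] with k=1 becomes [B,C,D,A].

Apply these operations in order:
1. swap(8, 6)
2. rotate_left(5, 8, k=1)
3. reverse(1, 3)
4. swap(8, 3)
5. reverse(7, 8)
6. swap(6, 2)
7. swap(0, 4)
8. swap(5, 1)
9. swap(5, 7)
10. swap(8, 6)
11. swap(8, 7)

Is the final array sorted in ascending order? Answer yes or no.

After 1 (swap(8, 6)): [E, F, H, I, A, D, B, C, G]
After 2 (rotate_left(5, 8, k=1)): [E, F, H, I, A, B, C, G, D]
After 3 (reverse(1, 3)): [E, I, H, F, A, B, C, G, D]
After 4 (swap(8, 3)): [E, I, H, D, A, B, C, G, F]
After 5 (reverse(7, 8)): [E, I, H, D, A, B, C, F, G]
After 6 (swap(6, 2)): [E, I, C, D, A, B, H, F, G]
After 7 (swap(0, 4)): [A, I, C, D, E, B, H, F, G]
After 8 (swap(5, 1)): [A, B, C, D, E, I, H, F, G]
After 9 (swap(5, 7)): [A, B, C, D, E, F, H, I, G]
After 10 (swap(8, 6)): [A, B, C, D, E, F, G, I, H]
After 11 (swap(8, 7)): [A, B, C, D, E, F, G, H, I]

Answer: yes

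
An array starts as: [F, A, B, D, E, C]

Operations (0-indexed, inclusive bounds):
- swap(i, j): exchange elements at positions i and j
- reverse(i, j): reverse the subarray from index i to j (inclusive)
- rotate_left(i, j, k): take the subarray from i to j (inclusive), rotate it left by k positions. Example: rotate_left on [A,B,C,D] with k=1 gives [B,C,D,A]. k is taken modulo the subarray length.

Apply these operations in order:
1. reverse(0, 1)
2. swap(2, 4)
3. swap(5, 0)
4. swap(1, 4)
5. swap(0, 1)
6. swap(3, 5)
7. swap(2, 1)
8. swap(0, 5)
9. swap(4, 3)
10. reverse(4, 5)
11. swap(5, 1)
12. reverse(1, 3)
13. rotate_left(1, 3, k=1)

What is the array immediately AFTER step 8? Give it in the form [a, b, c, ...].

Answer: [D, E, C, A, F, B]

Derivation:
After 1 (reverse(0, 1)): [A, F, B, D, E, C]
After 2 (swap(2, 4)): [A, F, E, D, B, C]
After 3 (swap(5, 0)): [C, F, E, D, B, A]
After 4 (swap(1, 4)): [C, B, E, D, F, A]
After 5 (swap(0, 1)): [B, C, E, D, F, A]
After 6 (swap(3, 5)): [B, C, E, A, F, D]
After 7 (swap(2, 1)): [B, E, C, A, F, D]
After 8 (swap(0, 5)): [D, E, C, A, F, B]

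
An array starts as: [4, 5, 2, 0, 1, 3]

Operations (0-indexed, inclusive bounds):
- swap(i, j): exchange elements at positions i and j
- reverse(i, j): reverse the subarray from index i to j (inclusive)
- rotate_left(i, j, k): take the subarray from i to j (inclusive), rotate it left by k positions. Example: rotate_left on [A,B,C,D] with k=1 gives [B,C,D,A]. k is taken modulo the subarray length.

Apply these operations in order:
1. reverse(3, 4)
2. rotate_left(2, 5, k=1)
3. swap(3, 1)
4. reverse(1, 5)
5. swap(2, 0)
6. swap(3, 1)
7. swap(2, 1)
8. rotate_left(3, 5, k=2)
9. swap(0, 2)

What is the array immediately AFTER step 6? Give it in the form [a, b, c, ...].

Answer: [3, 5, 4, 2, 1, 0]

Derivation:
After 1 (reverse(3, 4)): [4, 5, 2, 1, 0, 3]
After 2 (rotate_left(2, 5, k=1)): [4, 5, 1, 0, 3, 2]
After 3 (swap(3, 1)): [4, 0, 1, 5, 3, 2]
After 4 (reverse(1, 5)): [4, 2, 3, 5, 1, 0]
After 5 (swap(2, 0)): [3, 2, 4, 5, 1, 0]
After 6 (swap(3, 1)): [3, 5, 4, 2, 1, 0]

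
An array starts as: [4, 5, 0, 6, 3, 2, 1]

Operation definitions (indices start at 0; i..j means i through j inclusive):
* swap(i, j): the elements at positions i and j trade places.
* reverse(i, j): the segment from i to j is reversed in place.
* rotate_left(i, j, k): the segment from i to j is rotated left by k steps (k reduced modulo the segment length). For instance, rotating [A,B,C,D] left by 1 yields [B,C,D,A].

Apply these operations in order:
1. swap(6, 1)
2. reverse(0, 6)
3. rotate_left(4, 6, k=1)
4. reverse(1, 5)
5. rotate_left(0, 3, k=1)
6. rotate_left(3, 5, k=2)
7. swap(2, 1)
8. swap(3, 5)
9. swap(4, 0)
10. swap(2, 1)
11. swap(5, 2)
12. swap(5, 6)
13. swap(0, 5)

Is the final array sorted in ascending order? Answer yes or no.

After 1 (swap(6, 1)): [4, 1, 0, 6, 3, 2, 5]
After 2 (reverse(0, 6)): [5, 2, 3, 6, 0, 1, 4]
After 3 (rotate_left(4, 6, k=1)): [5, 2, 3, 6, 1, 4, 0]
After 4 (reverse(1, 5)): [5, 4, 1, 6, 3, 2, 0]
After 5 (rotate_left(0, 3, k=1)): [4, 1, 6, 5, 3, 2, 0]
After 6 (rotate_left(3, 5, k=2)): [4, 1, 6, 2, 5, 3, 0]
After 7 (swap(2, 1)): [4, 6, 1, 2, 5, 3, 0]
After 8 (swap(3, 5)): [4, 6, 1, 3, 5, 2, 0]
After 9 (swap(4, 0)): [5, 6, 1, 3, 4, 2, 0]
After 10 (swap(2, 1)): [5, 1, 6, 3, 4, 2, 0]
After 11 (swap(5, 2)): [5, 1, 2, 3, 4, 6, 0]
After 12 (swap(5, 6)): [5, 1, 2, 3, 4, 0, 6]
After 13 (swap(0, 5)): [0, 1, 2, 3, 4, 5, 6]

Answer: yes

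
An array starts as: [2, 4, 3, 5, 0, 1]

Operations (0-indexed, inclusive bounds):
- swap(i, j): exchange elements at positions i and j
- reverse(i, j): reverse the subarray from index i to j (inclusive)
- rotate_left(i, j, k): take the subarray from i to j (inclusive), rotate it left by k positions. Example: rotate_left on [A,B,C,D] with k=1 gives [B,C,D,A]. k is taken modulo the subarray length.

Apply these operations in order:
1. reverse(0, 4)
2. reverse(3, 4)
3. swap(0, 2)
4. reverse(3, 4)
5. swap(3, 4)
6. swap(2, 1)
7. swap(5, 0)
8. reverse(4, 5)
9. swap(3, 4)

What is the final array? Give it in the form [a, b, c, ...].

Answer: [1, 0, 5, 3, 2, 4]

Derivation:
After 1 (reverse(0, 4)): [0, 5, 3, 4, 2, 1]
After 2 (reverse(3, 4)): [0, 5, 3, 2, 4, 1]
After 3 (swap(0, 2)): [3, 5, 0, 2, 4, 1]
After 4 (reverse(3, 4)): [3, 5, 0, 4, 2, 1]
After 5 (swap(3, 4)): [3, 5, 0, 2, 4, 1]
After 6 (swap(2, 1)): [3, 0, 5, 2, 4, 1]
After 7 (swap(5, 0)): [1, 0, 5, 2, 4, 3]
After 8 (reverse(4, 5)): [1, 0, 5, 2, 3, 4]
After 9 (swap(3, 4)): [1, 0, 5, 3, 2, 4]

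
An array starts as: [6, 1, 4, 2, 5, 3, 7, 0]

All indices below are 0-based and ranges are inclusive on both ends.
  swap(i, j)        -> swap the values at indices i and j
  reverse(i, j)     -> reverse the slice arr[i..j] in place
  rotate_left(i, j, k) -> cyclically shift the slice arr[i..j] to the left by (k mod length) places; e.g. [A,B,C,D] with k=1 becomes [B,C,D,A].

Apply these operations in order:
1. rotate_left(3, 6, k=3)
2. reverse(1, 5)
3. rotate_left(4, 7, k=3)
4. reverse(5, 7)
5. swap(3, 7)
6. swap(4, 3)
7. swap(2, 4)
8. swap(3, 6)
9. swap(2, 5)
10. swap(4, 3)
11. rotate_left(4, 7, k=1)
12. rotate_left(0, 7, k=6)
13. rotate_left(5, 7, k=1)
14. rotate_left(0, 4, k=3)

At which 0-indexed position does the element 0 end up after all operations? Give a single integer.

After 1 (rotate_left(3, 6, k=3)): [6, 1, 4, 7, 2, 5, 3, 0]
After 2 (reverse(1, 5)): [6, 5, 2, 7, 4, 1, 3, 0]
After 3 (rotate_left(4, 7, k=3)): [6, 5, 2, 7, 0, 4, 1, 3]
After 4 (reverse(5, 7)): [6, 5, 2, 7, 0, 3, 1, 4]
After 5 (swap(3, 7)): [6, 5, 2, 4, 0, 3, 1, 7]
After 6 (swap(4, 3)): [6, 5, 2, 0, 4, 3, 1, 7]
After 7 (swap(2, 4)): [6, 5, 4, 0, 2, 3, 1, 7]
After 8 (swap(3, 6)): [6, 5, 4, 1, 2, 3, 0, 7]
After 9 (swap(2, 5)): [6, 5, 3, 1, 2, 4, 0, 7]
After 10 (swap(4, 3)): [6, 5, 3, 2, 1, 4, 0, 7]
After 11 (rotate_left(4, 7, k=1)): [6, 5, 3, 2, 4, 0, 7, 1]
After 12 (rotate_left(0, 7, k=6)): [7, 1, 6, 5, 3, 2, 4, 0]
After 13 (rotate_left(5, 7, k=1)): [7, 1, 6, 5, 3, 4, 0, 2]
After 14 (rotate_left(0, 4, k=3)): [5, 3, 7, 1, 6, 4, 0, 2]

Answer: 6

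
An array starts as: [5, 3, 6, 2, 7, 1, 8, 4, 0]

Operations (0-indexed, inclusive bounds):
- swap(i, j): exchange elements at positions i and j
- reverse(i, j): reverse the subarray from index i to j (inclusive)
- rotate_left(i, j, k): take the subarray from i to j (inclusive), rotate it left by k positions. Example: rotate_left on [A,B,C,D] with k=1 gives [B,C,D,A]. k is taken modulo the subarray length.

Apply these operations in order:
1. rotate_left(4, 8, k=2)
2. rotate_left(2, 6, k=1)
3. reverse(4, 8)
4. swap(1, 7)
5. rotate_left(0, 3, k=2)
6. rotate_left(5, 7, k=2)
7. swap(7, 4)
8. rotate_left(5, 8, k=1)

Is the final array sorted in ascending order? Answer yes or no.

Answer: no

Derivation:
After 1 (rotate_left(4, 8, k=2)): [5, 3, 6, 2, 8, 4, 0, 7, 1]
After 2 (rotate_left(2, 6, k=1)): [5, 3, 2, 8, 4, 0, 6, 7, 1]
After 3 (reverse(4, 8)): [5, 3, 2, 8, 1, 7, 6, 0, 4]
After 4 (swap(1, 7)): [5, 0, 2, 8, 1, 7, 6, 3, 4]
After 5 (rotate_left(0, 3, k=2)): [2, 8, 5, 0, 1, 7, 6, 3, 4]
After 6 (rotate_left(5, 7, k=2)): [2, 8, 5, 0, 1, 3, 7, 6, 4]
After 7 (swap(7, 4)): [2, 8, 5, 0, 6, 3, 7, 1, 4]
After 8 (rotate_left(5, 8, k=1)): [2, 8, 5, 0, 6, 7, 1, 4, 3]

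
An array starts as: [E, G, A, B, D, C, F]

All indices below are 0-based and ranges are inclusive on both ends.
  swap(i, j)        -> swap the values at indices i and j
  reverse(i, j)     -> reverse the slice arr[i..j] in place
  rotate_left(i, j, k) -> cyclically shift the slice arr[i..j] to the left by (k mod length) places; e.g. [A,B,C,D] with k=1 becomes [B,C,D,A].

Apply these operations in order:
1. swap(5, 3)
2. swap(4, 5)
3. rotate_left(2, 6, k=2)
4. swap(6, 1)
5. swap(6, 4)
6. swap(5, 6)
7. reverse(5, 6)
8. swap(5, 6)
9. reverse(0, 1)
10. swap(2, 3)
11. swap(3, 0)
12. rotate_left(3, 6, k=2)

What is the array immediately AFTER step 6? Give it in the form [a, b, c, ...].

After 1 (swap(5, 3)): [E, G, A, C, D, B, F]
After 2 (swap(4, 5)): [E, G, A, C, B, D, F]
After 3 (rotate_left(2, 6, k=2)): [E, G, B, D, F, A, C]
After 4 (swap(6, 1)): [E, C, B, D, F, A, G]
After 5 (swap(6, 4)): [E, C, B, D, G, A, F]
After 6 (swap(5, 6)): [E, C, B, D, G, F, A]

Answer: [E, C, B, D, G, F, A]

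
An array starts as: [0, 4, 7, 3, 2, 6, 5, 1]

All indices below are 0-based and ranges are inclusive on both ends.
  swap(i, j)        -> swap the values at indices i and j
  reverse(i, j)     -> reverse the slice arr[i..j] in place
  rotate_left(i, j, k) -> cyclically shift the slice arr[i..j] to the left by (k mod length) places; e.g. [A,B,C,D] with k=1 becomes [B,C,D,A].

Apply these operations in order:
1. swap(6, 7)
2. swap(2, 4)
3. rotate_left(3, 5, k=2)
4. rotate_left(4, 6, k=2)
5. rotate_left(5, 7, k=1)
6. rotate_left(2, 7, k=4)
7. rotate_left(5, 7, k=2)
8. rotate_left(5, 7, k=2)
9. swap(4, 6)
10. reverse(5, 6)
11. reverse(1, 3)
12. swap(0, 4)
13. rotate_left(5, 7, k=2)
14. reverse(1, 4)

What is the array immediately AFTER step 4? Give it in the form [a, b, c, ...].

After 1 (swap(6, 7)): [0, 4, 7, 3, 2, 6, 1, 5]
After 2 (swap(2, 4)): [0, 4, 2, 3, 7, 6, 1, 5]
After 3 (rotate_left(3, 5, k=2)): [0, 4, 2, 6, 3, 7, 1, 5]
After 4 (rotate_left(4, 6, k=2)): [0, 4, 2, 6, 1, 3, 7, 5]

Answer: [0, 4, 2, 6, 1, 3, 7, 5]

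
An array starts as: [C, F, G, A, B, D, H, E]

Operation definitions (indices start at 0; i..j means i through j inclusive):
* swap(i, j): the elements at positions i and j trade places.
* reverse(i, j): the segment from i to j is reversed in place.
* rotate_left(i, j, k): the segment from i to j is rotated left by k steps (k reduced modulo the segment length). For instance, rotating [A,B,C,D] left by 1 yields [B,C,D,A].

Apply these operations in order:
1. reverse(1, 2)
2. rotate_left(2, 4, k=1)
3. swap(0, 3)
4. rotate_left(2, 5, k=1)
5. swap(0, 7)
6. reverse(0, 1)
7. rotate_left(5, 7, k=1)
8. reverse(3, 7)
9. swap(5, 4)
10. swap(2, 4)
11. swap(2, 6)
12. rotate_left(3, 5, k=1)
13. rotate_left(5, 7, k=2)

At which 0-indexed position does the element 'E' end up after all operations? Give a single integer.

Answer: 1

Derivation:
After 1 (reverse(1, 2)): [C, G, F, A, B, D, H, E]
After 2 (rotate_left(2, 4, k=1)): [C, G, A, B, F, D, H, E]
After 3 (swap(0, 3)): [B, G, A, C, F, D, H, E]
After 4 (rotate_left(2, 5, k=1)): [B, G, C, F, D, A, H, E]
After 5 (swap(0, 7)): [E, G, C, F, D, A, H, B]
After 6 (reverse(0, 1)): [G, E, C, F, D, A, H, B]
After 7 (rotate_left(5, 7, k=1)): [G, E, C, F, D, H, B, A]
After 8 (reverse(3, 7)): [G, E, C, A, B, H, D, F]
After 9 (swap(5, 4)): [G, E, C, A, H, B, D, F]
After 10 (swap(2, 4)): [G, E, H, A, C, B, D, F]
After 11 (swap(2, 6)): [G, E, D, A, C, B, H, F]
After 12 (rotate_left(3, 5, k=1)): [G, E, D, C, B, A, H, F]
After 13 (rotate_left(5, 7, k=2)): [G, E, D, C, B, F, A, H]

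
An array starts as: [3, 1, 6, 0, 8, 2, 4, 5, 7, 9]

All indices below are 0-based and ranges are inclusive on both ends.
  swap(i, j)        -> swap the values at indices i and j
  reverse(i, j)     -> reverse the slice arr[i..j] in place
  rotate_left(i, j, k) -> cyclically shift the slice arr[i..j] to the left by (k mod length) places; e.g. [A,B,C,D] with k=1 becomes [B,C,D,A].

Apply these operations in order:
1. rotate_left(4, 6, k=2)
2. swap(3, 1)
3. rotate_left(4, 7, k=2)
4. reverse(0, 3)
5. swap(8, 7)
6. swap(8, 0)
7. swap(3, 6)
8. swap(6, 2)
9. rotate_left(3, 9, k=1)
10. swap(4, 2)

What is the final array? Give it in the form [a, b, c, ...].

Answer: [8, 6, 5, 2, 3, 0, 7, 1, 9, 4]

Derivation:
After 1 (rotate_left(4, 6, k=2)): [3, 1, 6, 0, 4, 8, 2, 5, 7, 9]
After 2 (swap(3, 1)): [3, 0, 6, 1, 4, 8, 2, 5, 7, 9]
After 3 (rotate_left(4, 7, k=2)): [3, 0, 6, 1, 2, 5, 4, 8, 7, 9]
After 4 (reverse(0, 3)): [1, 6, 0, 3, 2, 5, 4, 8, 7, 9]
After 5 (swap(8, 7)): [1, 6, 0, 3, 2, 5, 4, 7, 8, 9]
After 6 (swap(8, 0)): [8, 6, 0, 3, 2, 5, 4, 7, 1, 9]
After 7 (swap(3, 6)): [8, 6, 0, 4, 2, 5, 3, 7, 1, 9]
After 8 (swap(6, 2)): [8, 6, 3, 4, 2, 5, 0, 7, 1, 9]
After 9 (rotate_left(3, 9, k=1)): [8, 6, 3, 2, 5, 0, 7, 1, 9, 4]
After 10 (swap(4, 2)): [8, 6, 5, 2, 3, 0, 7, 1, 9, 4]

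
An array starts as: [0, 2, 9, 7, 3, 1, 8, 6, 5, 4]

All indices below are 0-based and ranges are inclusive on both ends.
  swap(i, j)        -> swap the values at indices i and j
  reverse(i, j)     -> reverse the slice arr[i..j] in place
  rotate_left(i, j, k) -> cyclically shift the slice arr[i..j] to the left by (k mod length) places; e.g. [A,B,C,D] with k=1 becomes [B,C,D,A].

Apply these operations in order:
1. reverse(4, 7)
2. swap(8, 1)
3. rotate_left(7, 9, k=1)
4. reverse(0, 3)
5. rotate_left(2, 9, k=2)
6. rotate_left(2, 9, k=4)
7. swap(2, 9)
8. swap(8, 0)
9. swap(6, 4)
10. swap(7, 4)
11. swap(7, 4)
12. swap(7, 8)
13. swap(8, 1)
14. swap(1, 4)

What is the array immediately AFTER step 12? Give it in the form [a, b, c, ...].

Answer: [1, 9, 2, 3, 6, 0, 5, 7, 8, 4]

Derivation:
After 1 (reverse(4, 7)): [0, 2, 9, 7, 6, 8, 1, 3, 5, 4]
After 2 (swap(8, 1)): [0, 5, 9, 7, 6, 8, 1, 3, 2, 4]
After 3 (rotate_left(7, 9, k=1)): [0, 5, 9, 7, 6, 8, 1, 2, 4, 3]
After 4 (reverse(0, 3)): [7, 9, 5, 0, 6, 8, 1, 2, 4, 3]
After 5 (rotate_left(2, 9, k=2)): [7, 9, 6, 8, 1, 2, 4, 3, 5, 0]
After 6 (rotate_left(2, 9, k=4)): [7, 9, 4, 3, 5, 0, 6, 8, 1, 2]
After 7 (swap(2, 9)): [7, 9, 2, 3, 5, 0, 6, 8, 1, 4]
After 8 (swap(8, 0)): [1, 9, 2, 3, 5, 0, 6, 8, 7, 4]
After 9 (swap(6, 4)): [1, 9, 2, 3, 6, 0, 5, 8, 7, 4]
After 10 (swap(7, 4)): [1, 9, 2, 3, 8, 0, 5, 6, 7, 4]
After 11 (swap(7, 4)): [1, 9, 2, 3, 6, 0, 5, 8, 7, 4]
After 12 (swap(7, 8)): [1, 9, 2, 3, 6, 0, 5, 7, 8, 4]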